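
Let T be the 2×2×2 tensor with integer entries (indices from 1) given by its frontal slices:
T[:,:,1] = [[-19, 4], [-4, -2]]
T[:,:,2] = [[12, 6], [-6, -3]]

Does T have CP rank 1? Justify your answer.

No

The mode-1 unfolding of T (rows indexed by i, columns by (j,k) = (1,1), (1,2), (2,1), (2,2)) is [[-19, 12, 4, 6], [-4, -6, -2, -3]].
There the 2×2 minor on rows i ∈ {1, 2}, columns (j,k) ∈ {(1,1), (1,2)} is det [[-19, 12], [-4, -6]] = 162 ≠ 0, so this unfolding has rank ≥ 2; CP rank is at least every unfolding rank, so rank(T) ≥ 2.
In particular rank(T) ≥ 2 > 1, so T is not rank-1.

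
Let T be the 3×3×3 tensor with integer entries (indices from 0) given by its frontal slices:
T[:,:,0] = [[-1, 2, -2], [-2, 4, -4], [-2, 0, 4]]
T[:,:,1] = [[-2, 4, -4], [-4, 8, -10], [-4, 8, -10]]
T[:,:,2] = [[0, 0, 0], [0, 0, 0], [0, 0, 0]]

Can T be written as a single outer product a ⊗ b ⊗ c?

The mode-2 unfolding of T (rows indexed by j, columns by (i,k) = (0,0), (0,1), (0,2), (1,0), (1,1), (1,2), (2,0), (2,1), (2,2)) is [[-1, -2, 0, -2, -4, 0, -2, -4, 0], [2, 4, 0, 4, 8, 0, 0, 8, 0], [-2, -4, 0, -4, -10, 0, 4, -10, 0]].
There the 3×3 minor on rows j ∈ {0, 1, 2}, columns (i,k) ∈ {(0,0), (1,1), (2,0)} is det [[-1, -4, -2], [2, 8, 0], [-2, -10, 4]] = 8 ≠ 0, so this unfolding has rank ≥ 3; CP rank is at least every unfolding rank, so rank(T) ≥ 3.
In particular rank(T) ≥ 3 > 1, so T is not rank-1.

No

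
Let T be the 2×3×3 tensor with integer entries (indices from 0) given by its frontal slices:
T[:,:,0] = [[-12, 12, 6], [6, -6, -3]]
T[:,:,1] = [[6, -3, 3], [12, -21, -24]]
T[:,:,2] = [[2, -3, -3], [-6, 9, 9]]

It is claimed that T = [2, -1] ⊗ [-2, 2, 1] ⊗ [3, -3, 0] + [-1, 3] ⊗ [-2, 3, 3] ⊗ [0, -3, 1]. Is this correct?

Reconstruct entrywise from the claimed factors. For example, T[1,1,0] = -6 and Σₗ aₗ[1]bₗ[1]cₗ[0] = (-1)·(2)·(3) + (3)·(3)·(0) = -6; checking all 18 entries, every one matches. The claim holds.

Yes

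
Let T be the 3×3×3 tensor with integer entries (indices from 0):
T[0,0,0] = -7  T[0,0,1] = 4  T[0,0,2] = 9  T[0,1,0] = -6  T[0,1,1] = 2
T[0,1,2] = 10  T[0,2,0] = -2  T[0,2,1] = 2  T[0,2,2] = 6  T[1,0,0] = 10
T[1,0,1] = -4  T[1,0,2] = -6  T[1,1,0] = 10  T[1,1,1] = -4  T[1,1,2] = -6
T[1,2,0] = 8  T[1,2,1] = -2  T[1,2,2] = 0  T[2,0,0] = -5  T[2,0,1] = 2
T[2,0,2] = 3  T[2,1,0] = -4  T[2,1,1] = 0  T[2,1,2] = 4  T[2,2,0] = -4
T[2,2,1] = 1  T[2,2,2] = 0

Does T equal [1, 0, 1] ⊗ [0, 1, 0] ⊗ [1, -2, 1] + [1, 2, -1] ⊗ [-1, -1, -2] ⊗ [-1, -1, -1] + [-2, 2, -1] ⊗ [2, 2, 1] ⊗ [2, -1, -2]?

Reconstruct entry (0,0,1) from the claimed factors: Σₗ aₗ[0]bₗ[0]cₗ[1] = (1)·(0)·(-2) + (1)·(-1)·(-1) + (-2)·(2)·(-1) = 5, but T[0,0,1] = 4. The claim is false.

No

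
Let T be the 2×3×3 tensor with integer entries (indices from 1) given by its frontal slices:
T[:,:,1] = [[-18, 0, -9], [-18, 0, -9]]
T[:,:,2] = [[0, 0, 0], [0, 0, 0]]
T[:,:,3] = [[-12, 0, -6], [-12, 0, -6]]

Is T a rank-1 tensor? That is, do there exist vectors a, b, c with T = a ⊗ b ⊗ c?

Yes

If T = a ⊗ b ⊗ c then every fibre of T is a multiple of the corresponding factor, so read the factors off the fibres through the nonzero entry T[1,1,1] = -18.
The mode-1 fibre T[:,1,1] = [-18, -18] gives a = [1, 1] (primitive direction); the mode-2 fibre T[1,:,1] = [-18, 0, -9] gives b = [2, 0, 1]; then c[k] = T[1,1,k] / (a[1]·b[1]) = [-18, 0, -12] / 2 = [-9, 0, -6].
Expanding [1, 1] ⊗ [2, 0, 1] ⊗ [-9, 0, -6] reproduces all 18 entries of T, so T = [1, 1] ⊗ [2, 0, 1] ⊗ [-9, 0, -6] and rank(T) ≤ 1.
Equivalently every frontal slice T[:,:,k] is c[k] times the rank-1 matrix [1, 1] ⊗ [2, 0, 1]. So T has rank 1 (it is nonzero).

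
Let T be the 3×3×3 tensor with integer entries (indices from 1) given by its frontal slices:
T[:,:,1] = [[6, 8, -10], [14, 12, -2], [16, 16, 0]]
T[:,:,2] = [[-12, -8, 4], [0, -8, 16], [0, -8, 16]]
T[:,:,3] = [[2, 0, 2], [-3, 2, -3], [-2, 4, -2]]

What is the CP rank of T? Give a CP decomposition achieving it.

Lower bound: in the mode-1 unfolding of T (rows indexed by i, columns by (j,k)) the 3×3 minor on rows i ∈ {1, 2, 3}, columns (j,k) ∈ {(1,1), (1,2), (1,3)} is det [[6, -12, 2], [14, 0, -3], [16, 0, -2]] = 240 ≠ 0, so that unfolding has rank ≥ 3 and hence rank(T) ≥ 3 (CP rank is at least every unfolding rank, though it can be larger).
Upper bound: T is a sum of 3 rank-1 terms, T = (0, 1, 2) ⊗ (1, 2, 1) ⊗ (2, 0, 1) + (1, -2, -2) ⊗ (1, 0, 1) ⊗ (-2, -4, 2) + (1, 1, 1) ⊗ (1, 1, -1) ⊗ (8, -8, 0) (written with every a and b primitive with positive leading entry and the scale carried by c; CP decompositions are not unique, and this one is verified by expanding entrywise), so rank(T) ≤ 3.
These bounds meet, so rank(T) = 3.

rank(T) = 3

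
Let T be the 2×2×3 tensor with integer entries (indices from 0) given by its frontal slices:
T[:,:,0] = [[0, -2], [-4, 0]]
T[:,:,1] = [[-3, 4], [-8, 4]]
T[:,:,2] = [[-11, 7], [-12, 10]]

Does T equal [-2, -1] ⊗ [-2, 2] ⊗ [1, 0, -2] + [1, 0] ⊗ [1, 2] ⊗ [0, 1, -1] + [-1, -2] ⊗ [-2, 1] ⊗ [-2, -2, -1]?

Reconstruct entry (1,0,0) from the claimed factors: Σₗ aₗ[1]bₗ[0]cₗ[0] = (-1)·(-2)·(1) + (0)·(1)·(0) + (-2)·(-2)·(-2) = -6, but T[1,0,0] = -4. The claim is false.

No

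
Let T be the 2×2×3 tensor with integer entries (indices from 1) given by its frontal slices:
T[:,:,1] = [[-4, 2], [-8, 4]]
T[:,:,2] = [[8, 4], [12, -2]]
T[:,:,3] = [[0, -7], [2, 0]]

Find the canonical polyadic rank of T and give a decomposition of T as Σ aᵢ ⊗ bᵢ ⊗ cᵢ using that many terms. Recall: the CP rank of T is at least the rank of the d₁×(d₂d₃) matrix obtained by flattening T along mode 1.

rank(T) = 3

Lower bound: in the mode-3 unfolding of T (rows indexed by k, columns by (i,j)) the 3×3 minor on rows k ∈ {1, 2, 3}, columns (i,j) ∈ {(1,1), (1,2), (2,1)} is det [[-4, 2, -8], [8, 4, 12], [0, -7, 2]] = 48 ≠ 0, so that unfolding has rank ≥ 3 and hence rank(T) ≥ 3 (CP rank is at least every unfolding rank, though it can be larger).
Upper bound: T is a sum of 3 rank-1 terms, T = [1, -1] ⊗ [0, 1] ⊗ [0, 2, -4] + [1, 1] ⊗ [1, 1] ⊗ [0, 4, -2] + [1, 2] ⊗ [2, -1] ⊗ [-2, 2, 1] (written with every a and b primitive with positive leading entry and the scale carried by c; CP decompositions are not unique, and this one is verified by expanding entrywise), so rank(T) ≤ 3.
These bounds meet, so rank(T) = 3.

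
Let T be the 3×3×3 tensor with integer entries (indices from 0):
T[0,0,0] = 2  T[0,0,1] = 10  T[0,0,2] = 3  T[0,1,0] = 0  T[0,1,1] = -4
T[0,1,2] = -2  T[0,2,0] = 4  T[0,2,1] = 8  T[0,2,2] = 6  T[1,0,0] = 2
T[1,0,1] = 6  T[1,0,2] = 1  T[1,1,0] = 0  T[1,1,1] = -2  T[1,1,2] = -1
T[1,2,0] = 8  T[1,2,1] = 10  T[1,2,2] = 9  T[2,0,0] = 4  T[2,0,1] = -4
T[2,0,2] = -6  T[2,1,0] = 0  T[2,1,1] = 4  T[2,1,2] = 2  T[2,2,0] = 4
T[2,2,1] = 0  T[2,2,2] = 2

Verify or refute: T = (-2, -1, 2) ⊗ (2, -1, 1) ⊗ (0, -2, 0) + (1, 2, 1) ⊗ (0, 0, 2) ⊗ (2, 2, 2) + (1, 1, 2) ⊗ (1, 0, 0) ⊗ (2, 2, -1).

No

Reconstruct entry (0,0,2) from the claimed factors: Σₗ aₗ[0]bₗ[0]cₗ[2] = (-2)·(2)·(0) + (1)·(0)·(2) + (1)·(1)·(-1) = -1, but T[0,0,2] = 3. The claim is false.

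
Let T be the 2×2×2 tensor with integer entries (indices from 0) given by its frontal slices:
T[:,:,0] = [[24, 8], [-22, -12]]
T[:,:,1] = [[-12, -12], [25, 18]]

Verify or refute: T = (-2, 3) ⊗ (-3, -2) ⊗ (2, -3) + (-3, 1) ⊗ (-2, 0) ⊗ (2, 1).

Reconstruct entrywise from the claimed factors. For example, T[1,1,0] = -12 and Σₗ aₗ[1]bₗ[1]cₗ[0] = (3)·(-2)·(2) + (1)·(0)·(2) = -12; checking all 8 entries, every one matches. The claim holds.

Yes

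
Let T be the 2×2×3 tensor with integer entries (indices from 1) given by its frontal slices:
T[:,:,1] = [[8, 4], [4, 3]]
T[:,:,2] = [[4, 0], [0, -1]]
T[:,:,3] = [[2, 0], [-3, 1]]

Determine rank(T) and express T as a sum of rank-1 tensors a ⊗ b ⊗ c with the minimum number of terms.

Lower bound: in the mode-3 unfolding of T (rows indexed by k, columns by (i,j)) the 3×3 minor on rows k ∈ {1, 2, 3}, columns (i,j) ∈ {(1,1), (1,2), (2,1)} is det [[8, 4, 4], [4, 0, 0], [2, 0, -3]] = 48 ≠ 0, so that unfolding has rank ≥ 3 and hence rank(T) ≥ 3 (CP rank is at least every unfolding rank, though it can be larger).
Upper bound: T is a sum of 3 rank-1 terms, T = [0, 1] ⊗ [2, -1] ⊗ [1, 1, -1] + [1, 1] ⊗ [1, 1] ⊗ [4, 0, 0] + [2, -1] ⊗ [1, 0] ⊗ [2, 2, 1] (one valid choice — decompositions are not unique — normalised so each a, b is primitive with positive first nonzero entry; check it by expanding all entries), so rank(T) ≤ 3.
These bounds meet, so rank(T) = 3.

rank(T) = 3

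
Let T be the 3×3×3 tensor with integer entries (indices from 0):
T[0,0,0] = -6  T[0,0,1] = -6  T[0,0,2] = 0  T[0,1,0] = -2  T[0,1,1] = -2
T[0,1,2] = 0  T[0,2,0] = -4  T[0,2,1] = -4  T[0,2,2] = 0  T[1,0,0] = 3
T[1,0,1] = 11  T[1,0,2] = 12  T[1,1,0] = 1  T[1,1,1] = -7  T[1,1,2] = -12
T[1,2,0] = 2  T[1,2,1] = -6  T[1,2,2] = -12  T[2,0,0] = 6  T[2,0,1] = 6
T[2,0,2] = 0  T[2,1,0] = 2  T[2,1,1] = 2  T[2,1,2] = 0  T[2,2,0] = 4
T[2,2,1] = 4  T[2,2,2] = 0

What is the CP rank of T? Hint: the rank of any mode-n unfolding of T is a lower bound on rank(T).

2

Lower bound: the mode-1 unfolding of T (rows indexed by i, columns by (j,k) = (0,0), (0,1), (0,2), (1,0), (1,1), (1,2), (2,0), (2,1), (2,2)) is [[-6, -6, 0, -2, -2, 0, -4, -4, 0], [3, 11, 12, 1, -7, -12, 2, -6, -12], [6, 6, 0, 2, 2, 0, 4, 4, 0]].
There the 2×2 minor on rows i ∈ {0, 1}, columns (j,k) ∈ {(0,0), (0,1)} is det [[-6, -6], [3, 11]] = -48 ≠ 0, so this unfolding has rank ≥ 2; CP rank is at least every unfolding rank, so rank(T) ≥ 2. (This is only a lower bound: in general the CP rank may exceed every unfolding rank, so we still need to exhibit 2 rank-1 terms summing to T.)
Upper bound — finding two terms. Write S_k = T[:,:,k] for the frontal slices: S₀ = [[-6, -2, -4], [3, 1, 2], [6, 2, 4]], S₁ = [[-6, -2, -4], [11, -7, -6], [6, 2, 4]], S₂ = [[0, 0, 0], [12, -12, -12], [0, 0, 0]].
If T = a₁ ⊗ b₁ ⊗ c₁ + a₂ ⊗ b₂ ⊗ c₂ then each S_k = c₁[k]·a₁b₁ᵀ + c₂[k]·a₂b₂ᵀ. S₀ and S₁ are linearly independent, so a₁b₁ᵀ and a₂b₂ᵀ must span the same plane of matrices: they are the rank-1 matrices of the form x·S₀ + y·S₁.
The 2×2 minor of x·S₀ + y·S₁ on rows {0,1}, columns {0,1} is 64·xy + 64·y² = 64·(y)(x + y), vanishing at (x:y) = (1:0) and (1:-1).
M₁ = S₀ = [[-6, -2, -4], [3, 1, 2], [6, 2, 4]] = −[2, -1, -2][3, 1, 2]ᵀ and M₂ = S₀ − S₁ = [[0, 0, 0], [-8, 8, 8], [0, 0, 0]] = (-8)·[0, 1, 0][1, -1, -1]ᵀ, so take a₁ = [2, -1, -2], b₁ = [3, 1, 2], a₂ = [0, 1, 0], b₂ = [1, -1, -1].
Each slice is an integer combination of E₁ = a₁b₁ᵀ and E₂ = a₂b₂ᵀ: S₀ = −E₁, S₁ = −E₁ + 8·E₂, S₂ = 12·E₂; reading off coefficients, c₁ = [-1, -1, 0] and c₂ = [0, 8, 12].
Hence T = [2, -1, -2] ⊗ [3, 1, 2] ⊗ [-1, -1, 0] + [0, 1, 0] ⊗ [1, -1, -1] ⊗ [0, 8, 12], so rank(T) ≤ 2.
These bounds meet, so rank(T) = 2.
Check entry T[1,1,2] = -12: (-1)·(1)·(0) + (1)·(-1)·(12) = -12.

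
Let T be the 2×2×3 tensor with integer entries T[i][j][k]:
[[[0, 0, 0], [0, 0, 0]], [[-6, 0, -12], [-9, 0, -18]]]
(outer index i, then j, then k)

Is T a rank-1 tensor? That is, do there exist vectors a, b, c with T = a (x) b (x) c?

If T = a (x) b (x) c then every fibre of T is a multiple of the corresponding factor, so read the factors off the fibres through the nonzero entry T[1,0,0] = -6.
The mode-1 fibre T[:,0,0] = [0, -6] gives a = [0, 1] (primitive direction); the mode-2 fibre T[1,:,0] = [-6, -9] gives b = [2, 3]; then c[k] = T[1,0,k] / (a[1]·b[0]) = [-6, 0, -12] / 2 = [-3, 0, -6].
Expanding [0, 1] (x) [2, 3] (x) [-3, 0, -6] reproduces all 12 entries of T, so T = [0, 1] (x) [2, 3] (x) [-3, 0, -6] and rank(T) ≤ 1.
Equivalently every frontal slice T[:,:,k] is c[k] times the rank-1 matrix [0, 1] (x) [2, 3]. So T has rank 1 (it is nonzero).

Yes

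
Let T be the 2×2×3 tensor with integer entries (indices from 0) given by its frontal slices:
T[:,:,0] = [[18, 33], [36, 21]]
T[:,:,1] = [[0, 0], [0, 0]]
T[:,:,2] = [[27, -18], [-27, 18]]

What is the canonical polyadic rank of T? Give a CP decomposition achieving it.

rank(T) = 2

Lower bound: the mode-2 unfolding of T (rows indexed by j, columns by (i,k) = (0,0), (0,1), (0,2), (1,0), (1,1), (1,2)) is [[18, 0, 27, 36, 0, -27], [33, 0, -18, 21, 0, 18]].
There the 2×2 minor on rows j ∈ {0, 1}, columns (i,k) ∈ {(0,0), (0,2)} is det [[18, 27], [33, -18]] = -1215 ≠ 0, so this unfolding has rank ≥ 2; CP rank is at least every unfolding rank, so rank(T) ≥ 2. (Flattening ranks never certify an upper bound on CP rank; for that we must actually write T with 2 rank-1 terms.)
Upper bound — finding two terms. Write S_k = T[:,:,k] for the frontal slices: S₀ = [[18, 33], [36, 21]], S₁ = [[0, 0], [0, 0]], S₂ = [[27, -18], [-27, 18]].
If T = a₁ ⊗ b₁ ⊗ c₁ + a₂ ⊗ b₂ ⊗ c₂ then each S_k = c₁[k]·a₁b₁ᵀ + c₂[k]·a₂b₂ᵀ. S₀ and S₂ are linearly independent, so a₁b₁ᵀ and a₂b₂ᵀ must span the same plane of matrices: they are the rank-1 matrices of the form x·S₀ + y·S₂.
det(x·S₀ + y·S₂) is −810·x² + 2430·xy = (-810)·(x − 3·y)(x), vanishing at (x:y) = (3:1) and (0:1).
M₁ = 3·S₀ + S₂ = [[81, 81], [81, 81]] = 81·[1, 1][1, 1]ᵀ and M₂ = S₂ = [[27, -18], [-27, 18]] = 9·[1, -1][3, -2]ᵀ, so take a₁ = [1, 1], b₁ = [1, 1], a₂ = [1, -1], b₂ = [3, -2].
Each slice is an integer combination of E₁ = a₁b₁ᵀ and E₂ = a₂b₂ᵀ: S₀ = 27·E₁ − 3·E₂, S₁ = 0, S₂ = 9·E₂; reading off coefficients, c₁ = [27, 0, 0] and c₂ = [-3, 0, 9].
Hence T = [1, 1] ⊗ [1, 1] ⊗ [27, 0, 0] + [1, -1] ⊗ [3, -2] ⊗ [-3, 0, 9], so rank(T) ≤ 2.
These bounds meet, so rank(T) = 2.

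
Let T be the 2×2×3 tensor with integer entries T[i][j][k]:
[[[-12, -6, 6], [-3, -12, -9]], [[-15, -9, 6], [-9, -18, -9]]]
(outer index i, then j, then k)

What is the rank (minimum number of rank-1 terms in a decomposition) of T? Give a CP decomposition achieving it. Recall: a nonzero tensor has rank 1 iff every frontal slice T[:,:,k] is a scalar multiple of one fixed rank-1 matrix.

Lower bound: in the mode-1 unfolding of T (rows indexed by i, columns by (j,k)) the 2×2 minor on rows i ∈ {0, 1}, columns (j,k) ∈ {(0,0), (0,1)} is det [[-12, -6], [-15, -9]] = 18 ≠ 0, so that unfolding has rank ≥ 2 and hence rank(T) ≥ 2 (CP rank is at least every unfolding rank, though it can be larger).
Upper bound: with S_k = T[:,:,k], the two rank-1 terms a₁b₁ᵀ, a₂b₂ᵀ are the rank-1 members of the pencil x·S₀ + y·S₁.
det(x·S₀ + y·S₁) is 63·x² + 63·xy = 63·(x + y)(x), vanishing at (x:y) = (1:-1) and (0:1).
M₁ = S₀ − S₁ = [[-6, 9], [-6, 9]] = (-3)·[1, 1][2, -3]ᵀ and M₂ = S₁ = [[-6, -12], [-9, -18]] = (-3)·[2, 3][1, 2]ᵀ, so take a₁ = [1, 1], b₁ = [2, -3], a₂ = [2, 3], b₂ = [1, 2].
Each slice is an integer combination of E₁ = a₁b₁ᵀ and E₂ = a₂b₂ᵀ: S₀ = −3·E₁ − 3·E₂, S₁ = −3·E₂, S₂ = 3·E₁; reading off coefficients, c₁ = [-3, 0, 3] and c₂ = [-3, -3, 0].
Hence T = [1, 1] ⊗ [2, -3] ⊗ [-3, 0, 3] + [2, 3] ⊗ [1, 2] ⊗ [-3, -3, 0], so rank(T) ≤ 2.
These bounds meet, so rank(T) = 2.

rank(T) = 2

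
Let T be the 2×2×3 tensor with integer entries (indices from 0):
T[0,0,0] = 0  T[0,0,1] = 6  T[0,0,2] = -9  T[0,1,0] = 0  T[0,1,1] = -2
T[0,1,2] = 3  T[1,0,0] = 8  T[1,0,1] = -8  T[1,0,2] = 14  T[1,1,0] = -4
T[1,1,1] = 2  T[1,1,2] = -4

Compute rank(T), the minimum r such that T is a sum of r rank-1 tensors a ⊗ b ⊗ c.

2

Lower bound: the mode-1 unfolding of T (rows indexed by i, columns by (j,k) = (0,0), (0,1), (0,2), (1,0), (1,1), (1,2)) is [[0, 6, -9, 0, -2, 3], [8, -8, 14, -4, 2, -4]].
There the 2×2 minor on rows i ∈ {0, 1}, columns (j,k) ∈ {(0,0), (0,1)} is det [[0, 6], [8, -8]] = -48 ≠ 0, so this unfolding has rank ≥ 2; CP rank is at least every unfolding rank, so rank(T) ≥ 2. (Unfolding ranks only ever bound the CP rank from below — rank(T) can be strictly larger than all of them — so the matching upper bound has to come from an explicit 2-term decomposition.)
Upper bound — finding two terms. Write S_k = T[:,:,k] for the frontal slices: S₀ = [[0, 0], [8, -4]], S₁ = [[6, -2], [-8, 2]], S₂ = [[-9, 3], [14, -4]].
If T = a₁ ⊗ b₁ ⊗ c₁ + a₂ ⊗ b₂ ⊗ c₂ then each S_k = c₁[k]·a₁b₁ᵀ + c₂[k]·a₂b₂ᵀ. S₀ and S₁ are linearly independent, so a₁b₁ᵀ and a₂b₂ᵀ must span the same plane of matrices: they are the rank-1 matrices of the form x·S₀ + y·S₁.
det(x·S₀ + y·S₁) is −8·xy − 4·y² = (-4)·(y)(2·x + y), vanishing at (x:y) = (1:0) and (1:-2).
M₁ = S₀ = [[0, 0], [8, -4]] = 4·[0, 1][2, -1]ᵀ and M₂ = S₀ − 2·S₁ = [[-12, 4], [24, -8]] = (-4)·[1, -2][3, -1]ᵀ, so take a₁ = [0, 1], b₁ = [2, -1], a₂ = [1, -2], b₂ = [3, -1].
Each slice is an integer combination of E₁ = a₁b₁ᵀ and E₂ = a₂b₂ᵀ: S₀ = 4·E₁, S₁ = 2·E₁ + 2·E₂, S₂ = −2·E₁ − 3·E₂; reading off coefficients, c₁ = [4, 2, -2] and c₂ = [0, 2, -3].
Hence T = [0, 1] ⊗ [2, -1] ⊗ [4, 2, -2] + [1, -2] ⊗ [3, -1] ⊗ [0, 2, -3], so rank(T) ≤ 2.
These bounds meet, so rank(T) = 2.
Check entry T[0,0,1] = 6: (0)·(2)·(2) + (1)·(3)·(2) = 6.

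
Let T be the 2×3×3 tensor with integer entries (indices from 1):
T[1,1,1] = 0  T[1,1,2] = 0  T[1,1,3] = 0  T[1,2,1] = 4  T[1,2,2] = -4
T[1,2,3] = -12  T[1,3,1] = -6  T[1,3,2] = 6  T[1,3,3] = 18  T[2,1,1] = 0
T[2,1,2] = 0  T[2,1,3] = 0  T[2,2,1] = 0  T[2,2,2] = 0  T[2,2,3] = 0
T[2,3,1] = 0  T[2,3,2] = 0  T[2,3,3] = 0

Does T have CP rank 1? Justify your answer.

If T = a ⊗ b ⊗ c then every fibre of T is a multiple of the corresponding factor, so read the factors off the fibres through the nonzero entry T[1,2,1] = 4.
The mode-1 fibre T[:,2,1] = [4, 0] gives a = [1, 0] (primitive direction); the mode-2 fibre T[1,:,1] = [0, 4, -6] gives b = [0, 2, -3]; then c[k] = T[1,2,k] / (a[1]·b[2]) = [4, -4, -12] / 2 = [2, -2, -6].
Expanding [1, 0] ⊗ [0, 2, -3] ⊗ [2, -2, -6] reproduces all 18 entries of T, so T = [1, 0] ⊗ [0, 2, -3] ⊗ [2, -2, -6] and rank(T) ≤ 1.
Equivalently every frontal slice T[:,:,k] is c[k] times the rank-1 matrix [1, 0] ⊗ [0, 2, -3]. So T has rank 1 (it is nonzero).

Yes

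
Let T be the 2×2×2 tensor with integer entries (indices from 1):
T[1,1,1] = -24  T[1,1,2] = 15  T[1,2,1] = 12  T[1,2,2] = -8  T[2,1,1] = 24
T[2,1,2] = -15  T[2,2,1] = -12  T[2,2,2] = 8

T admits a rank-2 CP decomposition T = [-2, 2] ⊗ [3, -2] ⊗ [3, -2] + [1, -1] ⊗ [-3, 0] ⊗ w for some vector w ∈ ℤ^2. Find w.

Subtract the known terms from T to get the rank-1 residual R = [1, -1] ⊗ [-3, 0] ⊗ w, so R[i,j,k] = a[i]·b[j]·w[k]. Pick indices with nonzero a[1]·b[1] = (1)·(-3) = -3. Only the fibre through (1,1,·) is needed: R[1,1,:] = T[1,1,:] − Σₗ aₗ[1]bₗ[1]cₗ = [-24, 15] − (-2)·(3)·[3, -2] = [-6, 3]. Then w[k] = R[1,1,k] / -3 for each k, giving w = [-6, 3] / -3 = [2, -1].

w = [2, -1]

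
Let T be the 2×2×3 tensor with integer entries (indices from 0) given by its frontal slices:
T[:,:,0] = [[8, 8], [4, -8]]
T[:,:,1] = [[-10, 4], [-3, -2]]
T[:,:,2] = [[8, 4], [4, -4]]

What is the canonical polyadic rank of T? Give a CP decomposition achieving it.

rank(T) = 3

Lower bound: the mode-3 unfolding of T (rows indexed by k, columns by (i,j) = (0,0), (0,1), (1,0), (1,1)) is [[8, 8, 4, -8], [-10, 4, -3, -2], [8, 4, 4, -4]].
There the 3×3 minor on rows k ∈ {0, 1, 2}, columns (i,j) ∈ {(0,0), (0,1), (1,0)} is det [[8, 8, 4], [-10, 4, -3], [8, 4, 4]] = 64 ≠ 0, so this unfolding has rank ≥ 3; CP rank is at least every unfolding rank, so rank(T) ≥ 3. (Unfolding ranks only ever bound the CP rank from below — rank(T) can be strictly larger than all of them — so the matching upper bound has to come from an explicit 3-term decomposition.)
Upper bound: T is a sum of 3 rank-1 terms, T = [1, -1] ⊗ [0, 1] ⊗ [8, 0, 4] + [2, -1] ⊗ [1, -2] ⊗ [0, -1, 0] + [2, 1] ⊗ [1, 0] ⊗ [4, -4, 4] (written with every a and b primitive with positive leading entry and the scale carried by c; CP decompositions are not unique, and this one is verified by expanding entrywise), so rank(T) ≤ 3.
These bounds meet, so rank(T) = 3.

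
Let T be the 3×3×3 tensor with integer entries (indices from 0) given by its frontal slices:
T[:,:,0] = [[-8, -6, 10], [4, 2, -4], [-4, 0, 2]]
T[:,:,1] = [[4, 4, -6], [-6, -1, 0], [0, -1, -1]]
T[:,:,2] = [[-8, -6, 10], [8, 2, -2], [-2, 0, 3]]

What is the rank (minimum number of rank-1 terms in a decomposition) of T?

Lower bound: in the mode-1 unfolding of T (rows indexed by i, columns by (j,k)) the 3×3 minor on rows i ∈ {0, 1, 2}, columns (j,k) ∈ {(0,0), (0,1), (1,0)} is det [[-8, 4, -6], [4, -6, 2], [-4, 0, 0]] = 112 ≠ 0, so that unfolding has rank ≥ 3 and hence rank(T) ≥ 3 (CP rank is at least every unfolding rank, though it can be larger).
Upper bound: T is a sum of 3 rank-1 terms, T = (0, 2, 1) (x) (2, 0, 1) (x) (0, -1, 1) + (1, 0, -1) (x) (0, 1, -1) (x) (-2, 2, -2) + (2, -1, 1) (x) (2, 1, -2) (x) (-2, 1, -2) (written with every a and b primitive with positive leading entry and the scale carried by c; CP decompositions are not unique, and this one is verified by expanding entrywise), so rank(T) ≤ 3.
These bounds meet, so rank(T) = 3.

3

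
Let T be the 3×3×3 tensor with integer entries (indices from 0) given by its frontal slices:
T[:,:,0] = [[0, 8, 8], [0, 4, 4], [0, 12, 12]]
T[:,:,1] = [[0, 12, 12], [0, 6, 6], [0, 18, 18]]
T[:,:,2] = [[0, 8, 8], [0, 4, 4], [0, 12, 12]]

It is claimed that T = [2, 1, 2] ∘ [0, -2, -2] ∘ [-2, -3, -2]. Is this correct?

Reconstruct entry (2,1,0) from the claimed factors: Σₗ aₗ[2]bₗ[1]cₗ[0] = (2)·(-2)·(-2) = 8, but T[2,1,0] = 12. The claim is false.

No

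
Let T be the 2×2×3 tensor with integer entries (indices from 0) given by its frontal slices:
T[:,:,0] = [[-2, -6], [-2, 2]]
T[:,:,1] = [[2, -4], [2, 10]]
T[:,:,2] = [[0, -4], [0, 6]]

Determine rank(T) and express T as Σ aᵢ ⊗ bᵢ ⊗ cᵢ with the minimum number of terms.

Lower bound: the mode-3 unfolding of T (rows indexed by k, columns by (i,j) = (0,0), (0,1), (1,0), (1,1)) is [[-2, -6, -2, 2], [2, -4, 2, 10], [0, -4, 0, 6]].
There the 3×3 minor on rows k ∈ {0, 1, 2}, columns (i,j) ∈ {(0,0), (0,1), (1,1)} is det [[-2, -6, 2], [2, -4, 10], [0, -4, 6]] = 24 ≠ 0, so this unfolding has rank ≥ 3; CP rank is at least every unfolding rank, so rank(T) ≥ 3. (This is only a lower bound: in general the CP rank may exceed every unfolding rank, so we still need to exhibit 3 rank-1 terms summing to T.)
Upper bound: T is a sum of 3 rank-1 terms, T = [1, -2] ⊗ [0, 1] ⊗ [0, -2, -2] + [1, -1] ⊗ [0, 1] ⊗ [-4, -4, -2] + [1, 1] ⊗ [1, 1] ⊗ [-2, 2, 0] (one valid choice — decompositions are not unique — normalised so each a, b is primitive with positive first nonzero entry; check it by expanding all entries), so rank(T) ≤ 3.
These bounds meet, so rank(T) = 3.

rank(T) = 3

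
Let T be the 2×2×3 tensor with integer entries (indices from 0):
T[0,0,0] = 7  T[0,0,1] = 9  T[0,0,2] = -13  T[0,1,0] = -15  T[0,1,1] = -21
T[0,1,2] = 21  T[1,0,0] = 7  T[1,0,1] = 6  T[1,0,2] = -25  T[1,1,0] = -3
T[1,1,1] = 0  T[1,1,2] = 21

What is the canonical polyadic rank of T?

Lower bound: the mode-1 unfolding of T (rows indexed by i, columns by (j,k) = (0,0), (0,1), (0,2), (1,0), (1,1), (1,2)) is [[7, 9, -13, -15, -21, 21], [7, 6, -25, -3, 0, 21]].
There the 2×2 minor on rows i ∈ {0, 1}, columns (j,k) ∈ {(0,0), (0,1)} is det [[7, 9], [7, 6]] = -21 ≠ 0, so this unfolding has rank ≥ 2; CP rank is at least every unfolding rank, so rank(T) ≥ 2. (Unfolding ranks only ever bound the CP rank from below — rank(T) can be strictly larger than all of them — so the matching upper bound has to come from an explicit 2-term decomposition.)
Upper bound — finding two terms. Write S_k = T[:,:,k] for the frontal slices: S₀ = [[7, -15], [7, -3]], S₁ = [[9, -21], [6, 0]], S₂ = [[-13, 21], [-25, 21]].
If T = a₁ ⊗ b₁ ⊗ c₁ + a₂ ⊗ b₂ ⊗ c₂ then each S_k = c₁[k]·a₁b₁ᵀ + c₂[k]·a₂b₂ᵀ. S₀ and S₁ are linearly independent, so a₁b₁ᵀ and a₂b₂ᵀ must span the same plane of matrices: they are the rank-1 matrices of the form x·S₀ + y·S₁.
det(x·S₀ + y·S₁) is 84·x² + 210·xy + 126·y² = 42·(2·x + 3·y)(x + y), vanishing at (x:y) = (3:-2) and (1:-1).
M₁ = 3·S₀ − 2·S₁ = [[3, -3], [9, -9]] = 3·[1, 3][1, -1]ᵀ and M₂ = S₀ − S₁ = [[-2, 6], [1, -3]] = −[2, -1][1, -3]ᵀ, so take a₁ = [1, 3], b₁ = [1, -1], a₂ = [2, -1], b₂ = [1, -3].
Each slice is an integer combination of E₁ = a₁b₁ᵀ and E₂ = a₂b₂ᵀ: S₀ = 3·E₁ + 2·E₂, S₁ = 3·E₁ + 3·E₂, S₂ = −9·E₁ − 2·E₂; reading off coefficients, c₁ = [3, 3, -9] and c₂ = [2, 3, -2].
Hence T = [1, 3] ⊗ [1, -1] ⊗ [3, 3, -9] + [2, -1] ⊗ [1, -3] ⊗ [2, 3, -2], so rank(T) ≤ 2.
These bounds meet, so rank(T) = 2.
Check entry T[1,1,2] = 21: (3)·(-1)·(-9) + (-1)·(-3)·(-2) = 21.

2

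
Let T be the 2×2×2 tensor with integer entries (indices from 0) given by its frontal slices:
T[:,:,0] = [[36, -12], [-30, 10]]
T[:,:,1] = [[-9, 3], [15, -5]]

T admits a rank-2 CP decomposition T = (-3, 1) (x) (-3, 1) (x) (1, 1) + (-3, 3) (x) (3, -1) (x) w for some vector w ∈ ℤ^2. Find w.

Subtract the known terms from T to get the rank-1 residual R = (-3, 3) (x) (3, -1) (x) w, so R[i,j,k] = a[i]·b[j]·w[k]. Pick indices with nonzero a[0]·b[0] = (-3)·(3) = -9. Only the fibre through (0,0,·) is needed: R[0,0,:] = T[0,0,:] − Σₗ aₗ[0]bₗ[0]cₗ = [36, -9] − (-3)·(-3)·(1, 1) = [27, -18]. Then w[k] = R[0,0,k] / -9 for each k, giving w = [27, -18] / -9 = (-3, 2).

w = (-3, 2)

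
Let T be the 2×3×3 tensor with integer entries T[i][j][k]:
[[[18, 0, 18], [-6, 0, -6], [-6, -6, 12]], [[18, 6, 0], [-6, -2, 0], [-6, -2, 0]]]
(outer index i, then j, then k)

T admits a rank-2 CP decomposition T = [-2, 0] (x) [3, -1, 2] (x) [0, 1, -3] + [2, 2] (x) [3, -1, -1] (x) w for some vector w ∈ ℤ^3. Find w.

w = [3, 1, 0]

Subtract the known terms from T to get the rank-1 residual R = [2, 2] (x) [3, -1, -1] (x) w, so R[i,j,k] = a[i]·b[j]·w[k]. Pick indices with nonzero a[0]·b[0] = (2)·(3) = 6. Only the fibre through (0,0,·) is needed: R[0,0,:] = T[0,0,:] − Σₗ aₗ[0]bₗ[0]cₗ = [18, 0, 18] − (-2)·(3)·[0, 1, -3] = [18, 6, 0]. Then w[k] = R[0,0,k] / 6 for each k, giving w = [18, 6, 0] / 6 = [3, 1, 0].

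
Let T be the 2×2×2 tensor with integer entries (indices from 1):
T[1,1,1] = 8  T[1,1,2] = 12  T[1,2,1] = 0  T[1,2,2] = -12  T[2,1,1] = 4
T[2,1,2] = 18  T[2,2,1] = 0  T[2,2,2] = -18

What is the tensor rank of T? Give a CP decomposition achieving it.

Lower bound: in the mode-2 unfolding of T (rows indexed by j, columns by (i,k)) the 2×2 minor on rows j ∈ {1, 2}, columns (i,k) ∈ {(1,1), (1,2)} is det [[8, 12], [0, -12]] = -96 ≠ 0, so that unfolding has rank ≥ 2 and hence rank(T) ≥ 2 (CP rank is at least every unfolding rank, though it can be larger).
Upper bound: with S_k = T[:,:,k], the two rank-1 terms a₁b₁ᵀ, a₂b₂ᵀ are the rank-1 members of the pencil x·S₁ + y·S₂.
det(x·S₁ + y·S₂) is −96·xy = (-96)·(y)(x), vanishing at (x:y) = (1:0) and (0:1).
M₁ = S₁ = [[8, 0], [4, 0]] = 4·[2, 1][1, 0]ᵀ and M₂ = S₂ = [[12, -12], [18, -18]] = 6·[2, 3][1, -1]ᵀ, so take a₁ = [2, 1], b₁ = [1, 0], a₂ = [2, 3], b₂ = [1, -1].
Each slice is an integer combination of E₁ = a₁b₁ᵀ and E₂ = a₂b₂ᵀ: S₁ = 4·E₁, S₂ = 6·E₂; reading off coefficients, c₁ = [4, 0] and c₂ = [0, 6].
Hence T = [2, 1] ⊗ [1, 0] ⊗ [4, 0] + [2, 3] ⊗ [1, -1] ⊗ [0, 6], so rank(T) ≤ 2.
These bounds meet, so rank(T) = 2.

rank(T) = 2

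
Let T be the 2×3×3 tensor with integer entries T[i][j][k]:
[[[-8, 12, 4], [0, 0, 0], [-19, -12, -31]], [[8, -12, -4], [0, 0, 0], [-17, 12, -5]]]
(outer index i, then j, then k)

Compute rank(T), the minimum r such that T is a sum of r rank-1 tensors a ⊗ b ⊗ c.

Lower bound: the mode-1 unfolding of T (rows indexed by i, columns by (j,k) = (0,0), (0,1), (0,2), (1,0), (1,1), (1,2), (2,0), (2,1), (2,2)) is [[-8, 12, 4, 0, 0, 0, -19, -12, -31], [8, -12, -4, 0, 0, 0, -17, 12, -5]].
There the 2×2 minor on rows i ∈ {0, 1}, columns (j,k) ∈ {(0,0), (2,0)} is det [[-8, -19], [8, -17]] = 288 ≠ 0, so this unfolding has rank ≥ 2; CP rank is at least every unfolding rank, so rank(T) ≥ 2. (This is only a lower bound: in general the CP rank may exceed every unfolding rank, so we still need to exhibit 2 rank-1 terms summing to T.)
Upper bound — finding two terms. Write S_k = T[:,:,k] for the frontal slices: S₀ = [[-8, 0, -19], [8, 0, -17]], S₁ = [[12, 0, -12], [-12, 0, 12]], S₂ = [[4, 0, -31], [-4, 0, -5]].
If T = a₁ ⊗ b₁ ⊗ c₁ + a₂ ⊗ b₂ ⊗ c₂ then each S_k = c₁[k]·a₁b₁ᵀ + c₂[k]·a₂b₂ᵀ. S₀ and S₁ are linearly independent, so a₁b₁ᵀ and a₂b₂ᵀ must span the same plane of matrices: they are the rank-1 matrices of the form x·S₀ + y·S₁.
The 2×2 minor of x·S₀ + y·S₁ on rows {0,1}, columns {0,2} is 288·x² − 432·xy = 144·(2·x − 3·y)(x), vanishing at (x:y) = (3:2) and (0:1).
M₁ = 3·S₀ + 2·S₁ = [[0, 0, -81], [0, 0, -27]] = (-27)·[3, 1][0, 0, 1]ᵀ and M₂ = S₁ = [[12, 0, -12], [-12, 0, 12]] = 12·[1, -1][1, 0, -1]ᵀ, so take a₁ = [3, 1], b₁ = [0, 0, 1], a₂ = [1, -1], b₂ = [1, 0, -1].
Each slice is an integer combination of E₁ = a₁b₁ᵀ and E₂ = a₂b₂ᵀ: S₀ = −9·E₁ − 8·E₂, S₁ = 12·E₂, S₂ = −9·E₁ + 4·E₂; reading off coefficients, c₁ = [-9, 0, -9] and c₂ = [-8, 12, 4].
Hence T = [3, 1] ⊗ [0, 0, 1] ⊗ [-9, 0, -9] + [1, -1] ⊗ [1, 0, -1] ⊗ [-8, 12, 4], so rank(T) ≤ 2.
These bounds meet, so rank(T) = 2.

2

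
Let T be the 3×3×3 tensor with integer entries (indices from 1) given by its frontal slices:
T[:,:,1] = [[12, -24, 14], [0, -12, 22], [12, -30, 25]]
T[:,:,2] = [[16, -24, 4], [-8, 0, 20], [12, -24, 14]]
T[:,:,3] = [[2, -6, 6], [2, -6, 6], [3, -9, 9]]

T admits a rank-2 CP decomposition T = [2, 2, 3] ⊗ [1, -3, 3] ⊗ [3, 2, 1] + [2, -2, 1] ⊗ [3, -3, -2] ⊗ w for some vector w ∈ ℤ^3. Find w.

w = [1, 2, 0]

Subtract the known terms from T to get the rank-1 residual R = [2, -2, 1] ⊗ [3, -3, -2] ⊗ w, so R[i,j,k] = a[i]·b[j]·w[k]. Pick indices with nonzero a[1]·b[1] = (2)·(3) = 6. Only the fibre through (1,1,·) is needed: R[1,1,:] = T[1,1,:] − Σₗ aₗ[1]bₗ[1]cₗ = [12, 16, 2] − (2)·(1)·[3, 2, 1] = [6, 12, 0]. Then w[k] = R[1,1,k] / 6 for each k, giving w = [6, 12, 0] / 6 = [1, 2, 0].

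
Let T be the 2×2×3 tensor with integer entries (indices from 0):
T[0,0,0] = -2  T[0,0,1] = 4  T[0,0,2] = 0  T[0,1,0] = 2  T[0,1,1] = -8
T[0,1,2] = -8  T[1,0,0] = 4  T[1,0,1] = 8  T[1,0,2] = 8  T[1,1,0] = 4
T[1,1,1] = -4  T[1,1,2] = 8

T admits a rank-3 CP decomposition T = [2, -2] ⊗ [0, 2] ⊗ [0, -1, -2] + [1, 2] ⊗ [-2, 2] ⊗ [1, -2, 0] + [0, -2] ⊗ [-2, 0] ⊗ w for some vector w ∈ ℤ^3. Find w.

w = [2, 0, 2]

Subtract the known terms from T to get the rank-1 residual R = [0, -2] ⊗ [-2, 0] ⊗ w, so R[i,j,k] = a[i]·b[j]·w[k]. Pick indices with nonzero a[1]·b[0] = (-2)·(-2) = 4. Only the fibre through (1,0,·) is needed: R[1,0,:] = T[1,0,:] − Σₗ aₗ[1]bₗ[0]cₗ = [4, 8, 8] − (-2)·(0)·[0, -1, -2] − (2)·(-2)·[1, -2, 0] = [8, 0, 8]. Then w[k] = R[1,0,k] / 4 for each k, giving w = [8, 0, 8] / 4 = [2, 0, 2].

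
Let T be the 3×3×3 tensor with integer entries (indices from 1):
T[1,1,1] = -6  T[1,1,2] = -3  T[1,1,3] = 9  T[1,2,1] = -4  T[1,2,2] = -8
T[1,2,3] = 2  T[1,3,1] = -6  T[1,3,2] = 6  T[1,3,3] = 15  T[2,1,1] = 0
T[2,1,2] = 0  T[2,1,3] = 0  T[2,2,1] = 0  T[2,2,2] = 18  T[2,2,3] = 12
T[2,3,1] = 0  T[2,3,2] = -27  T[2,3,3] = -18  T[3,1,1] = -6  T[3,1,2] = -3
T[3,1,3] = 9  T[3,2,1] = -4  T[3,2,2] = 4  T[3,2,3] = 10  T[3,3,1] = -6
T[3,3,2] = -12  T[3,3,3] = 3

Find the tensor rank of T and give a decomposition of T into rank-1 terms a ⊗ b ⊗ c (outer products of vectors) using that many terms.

rank(T) = 2

Lower bound: the mode-3 unfolding of T (rows indexed by k, columns by (i,j) = (1,1), (1,2), (1,3), (2,1), (2,2), (2,3), (3,1), (3,2), (3,3)) is [[-6, -4, -6, 0, 0, 0, -6, -4, -6], [-3, -8, 6, 0, 18, -27, -3, 4, -12], [9, 2, 15, 0, 12, -18, 9, 10, 3]].
There the 2×2 minor on rows k ∈ {1, 2}, columns (i,j) ∈ {(1,1), (1,2)} is det [[-6, -4], [-3, -8]] = 36 ≠ 0, so this unfolding has rank ≥ 2; CP rank is at least every unfolding rank, so rank(T) ≥ 2. (This is only a lower bound: in general the CP rank may exceed every unfolding rank, so we still need to exhibit 2 rank-1 terms summing to T.)
Upper bound — finding two terms. Write S_k = T[:,:,k] for the frontal slices: S₁ = [[-6, -4, -6], [0, 0, 0], [-6, -4, -6]], S₂ = [[-3, -8, 6], [0, 18, -27], [-3, 4, -12]], S₃ = [[9, 2, 15], [0, 12, -18], [9, 10, 3]].
If T = a₁ ⊗ b₁ ⊗ c₁ + a₂ ⊗ b₂ ⊗ c₂ then each S_k = c₁[k]·a₁b₁ᵀ + c₂[k]·a₂b₂ᵀ. S₁ and S₂ are linearly independent, so a₁b₁ᵀ and a₂b₂ᵀ must span the same plane of matrices: they are the rank-1 matrices of the form x·S₁ + y·S₂.
The 2×2 minor of x·S₁ + y·S₂ on rows {1,2}, columns {1,2} is −108·xy − 54·y² = (-54)·(y)(2·x + y), vanishing at (x:y) = (1:0) and (1:-2).
M₁ = S₁ = [[-6, -4, -6], [0, 0, 0], [-6, -4, -6]] = (-2)·(1, 0, 1)(3, 2, 3)ᵀ and M₂ = S₁ − 2·S₂ = [[0, 12, -18], [0, -36, 54], [0, -12, 18]] = 6·(1, -3, -1)(0, 2, -3)ᵀ, so take a₁ = (1, 0, 1), b₁ = (3, 2, 3), a₂ = (1, -3, -1), b₂ = (0, 2, -3).
Each slice is an integer combination of E₁ = a₁b₁ᵀ and E₂ = a₂b₂ᵀ: S₁ = −2·E₁, S₂ = −E₁ − 3·E₂, S₃ = 3·E₁ − 2·E₂; reading off coefficients, c₁ = (-2, -1, 3) and c₂ = (0, -3, -2).
Hence T = (1, 0, 1) ⊗ (3, 2, 3) ⊗ (-2, -1, 3) + (1, -3, -1) ⊗ (0, 2, -3) ⊗ (0, -3, -2), so rank(T) ≤ 2.
These bounds meet, so rank(T) = 2.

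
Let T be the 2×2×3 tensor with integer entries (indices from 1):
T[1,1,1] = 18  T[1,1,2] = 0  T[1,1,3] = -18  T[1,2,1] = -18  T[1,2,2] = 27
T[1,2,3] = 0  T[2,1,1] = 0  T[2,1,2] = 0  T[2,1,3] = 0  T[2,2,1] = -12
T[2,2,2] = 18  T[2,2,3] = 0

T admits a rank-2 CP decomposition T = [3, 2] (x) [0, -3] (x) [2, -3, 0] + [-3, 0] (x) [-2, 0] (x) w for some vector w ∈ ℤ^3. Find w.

w = [3, 0, -3]

Subtract the known terms from T to get the rank-1 residual R = [-3, 0] (x) [-2, 0] (x) w, so R[i,j,k] = a[i]·b[j]·w[k]. Pick indices with nonzero a[1]·b[1] = (-3)·(-2) = 6. Only the fibre through (1,1,·) is needed: R[1,1,:] = T[1,1,:] − Σₗ aₗ[1]bₗ[1]cₗ = [18, 0, -18] − (3)·(0)·[2, -3, 0] = [18, 0, -18]. Then w[k] = R[1,1,k] / 6 for each k, giving w = [18, 0, -18] / 6 = [3, 0, -3].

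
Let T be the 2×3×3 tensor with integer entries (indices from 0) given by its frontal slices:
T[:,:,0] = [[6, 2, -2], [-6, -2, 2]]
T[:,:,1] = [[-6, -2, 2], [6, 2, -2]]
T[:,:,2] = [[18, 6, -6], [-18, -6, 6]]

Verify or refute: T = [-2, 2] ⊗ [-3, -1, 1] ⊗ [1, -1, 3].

Yes

Reconstruct entrywise from the claimed factors. For example, T[0,1,1] = -2 and Σₗ aₗ[0]bₗ[1]cₗ[1] = (-2)·(-1)·(-1) = -2; checking all 18 entries, every one matches. The claim holds.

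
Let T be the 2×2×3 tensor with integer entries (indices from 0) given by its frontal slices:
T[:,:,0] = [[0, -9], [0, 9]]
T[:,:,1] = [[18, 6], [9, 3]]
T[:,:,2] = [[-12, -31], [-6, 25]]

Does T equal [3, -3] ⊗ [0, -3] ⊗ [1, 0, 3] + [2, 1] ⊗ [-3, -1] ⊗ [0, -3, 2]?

Reconstruct entrywise from the claimed factors. For example, T[0,1,0] = -9 and Σₗ aₗ[0]bₗ[1]cₗ[0] = (3)·(-3)·(1) + (2)·(-1)·(0) = -9; checking all 12 entries, every one matches. The claim holds.

Yes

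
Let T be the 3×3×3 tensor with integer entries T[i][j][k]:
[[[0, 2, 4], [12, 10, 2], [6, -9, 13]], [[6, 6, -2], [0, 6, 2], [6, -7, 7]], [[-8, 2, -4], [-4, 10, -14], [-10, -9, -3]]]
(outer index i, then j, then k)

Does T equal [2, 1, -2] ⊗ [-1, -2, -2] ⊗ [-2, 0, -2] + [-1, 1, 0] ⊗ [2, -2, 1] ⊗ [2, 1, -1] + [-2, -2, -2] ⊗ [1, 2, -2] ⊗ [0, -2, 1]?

No

Reconstruct entry (2,0,0) from the claimed factors: Σₗ aₗ[2]bₗ[0]cₗ[0] = (-2)·(-1)·(-2) + (0)·(2)·(2) + (-2)·(1)·(0) = -4, but T[2,0,0] = -8. The claim is false.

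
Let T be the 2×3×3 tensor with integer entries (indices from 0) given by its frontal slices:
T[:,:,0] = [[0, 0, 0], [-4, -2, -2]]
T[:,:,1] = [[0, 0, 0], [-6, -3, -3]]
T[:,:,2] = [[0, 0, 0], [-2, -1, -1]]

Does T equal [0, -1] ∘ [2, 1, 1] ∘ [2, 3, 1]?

Reconstruct entrywise from the claimed factors. For example, T[0,2,2] = 0 and Σₗ aₗ[0]bₗ[2]cₗ[2] = (0)·(1)·(1) = 0; checking all 18 entries, every one matches. The claim holds.

Yes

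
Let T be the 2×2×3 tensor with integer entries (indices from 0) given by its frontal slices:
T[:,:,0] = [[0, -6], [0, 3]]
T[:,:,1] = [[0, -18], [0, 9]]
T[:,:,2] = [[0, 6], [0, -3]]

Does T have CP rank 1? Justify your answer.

If T = a (x) b (x) c then every fibre of T is a multiple of the corresponding factor, so read the factors off the fibres through the nonzero entry T[0,1,0] = -6.
The mode-1 fibre T[:,1,0] = [-6, 3] gives a = [2, -1] (primitive direction); the mode-2 fibre T[0,:,0] = [0, -6] gives b = [0, 1]; then c[k] = T[0,1,k] / (a[0]·b[1]) = [-6, -18, 6] / 2 = [-3, -9, 3].
Expanding [2, -1] (x) [0, 1] (x) [-3, -9, 3] reproduces all 12 entries of T, so T = [2, -1] (x) [0, 1] (x) [-3, -9, 3] and rank(T) ≤ 1.
Equivalently every frontal slice T[:,:,k] is c[k] times the rank-1 matrix [2, -1] (x) [0, 1]. So T has rank 1 (it is nonzero).

Yes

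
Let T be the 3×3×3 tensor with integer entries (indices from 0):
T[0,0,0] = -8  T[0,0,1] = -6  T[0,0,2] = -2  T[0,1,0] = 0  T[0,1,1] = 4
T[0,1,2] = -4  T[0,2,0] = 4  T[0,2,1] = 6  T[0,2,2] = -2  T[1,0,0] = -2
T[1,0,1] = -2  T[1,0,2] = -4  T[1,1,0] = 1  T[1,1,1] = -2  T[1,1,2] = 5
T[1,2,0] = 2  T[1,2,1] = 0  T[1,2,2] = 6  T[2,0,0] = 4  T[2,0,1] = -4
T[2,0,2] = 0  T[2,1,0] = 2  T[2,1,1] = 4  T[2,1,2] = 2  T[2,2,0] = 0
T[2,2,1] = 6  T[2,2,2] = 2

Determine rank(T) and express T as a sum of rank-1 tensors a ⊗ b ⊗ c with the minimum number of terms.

rank(T) = 3

Lower bound: the mode-1 unfolding of T (rows indexed by i, columns by (j,k) = (0,0), (0,1), (0,2), (1,0), (1,1), (1,2), (2,0), (2,1), (2,2)) is [[-8, -6, -2, 0, 4, -4, 4, 6, -2], [-2, -2, -4, 1, -2, 5, 2, 0, 6], [4, -4, 0, 2, 4, 2, 0, 6, 2]].
There the 3×3 minor on rows i ∈ {0, 1, 2}, columns (j,k) ∈ {(0,0), (0,1), (0,2)} is det [[-8, -6, -2], [-2, -2, -4], [4, -4, 0]] = 192 ≠ 0, so this unfolding has rank ≥ 3; CP rank is at least every unfolding rank, so rank(T) ≥ 3. (Unfolding ranks only ever bound the CP rank from below — rank(T) can be strictly larger than all of them — so the matching upper bound has to come from an explicit 3-term decomposition.)
Upper bound: T is a sum of 3 rank-1 terms, T = [0, 1, 2] ⊗ [2, -1, -2] ⊗ [-1, -2, -1] + [1, -1, 0] ⊗ [1, -2, -2] ⊗ [0, -2, 2] + [1, 0, -1] ⊗ [2, 0, -1] ⊗ [-4, -2, -2] (written with every a and b primitive with positive leading entry and the scale carried by c; CP decompositions are not unique, and this one is verified by expanding entrywise), so rank(T) ≤ 3.
These bounds meet, so rank(T) = 3.
Check entry T[2,1,1] = 4: (2)·(-1)·(-2) + (0)·(-2)·(-2) + (-1)·(0)·(-2) = 4.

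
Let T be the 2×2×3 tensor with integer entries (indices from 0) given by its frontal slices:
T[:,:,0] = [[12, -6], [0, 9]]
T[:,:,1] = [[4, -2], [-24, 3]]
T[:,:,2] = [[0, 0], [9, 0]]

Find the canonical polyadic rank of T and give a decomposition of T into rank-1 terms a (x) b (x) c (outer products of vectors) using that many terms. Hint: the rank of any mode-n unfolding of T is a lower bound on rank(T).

Lower bound: the mode-1 unfolding of T (rows indexed by i, columns by (j,k) = (0,0), (0,1), (0,2), (1,0), (1,1), (1,2)) is [[12, 4, 0, -6, -2, 0], [0, -24, 9, 9, 3, 0]].
There the 2×2 minor on rows i ∈ {0, 1}, columns (j,k) ∈ {(0,0), (0,1)} is det [[12, 4], [0, -24]] = -288 ≠ 0, so this unfolding has rank ≥ 2; CP rank is at least every unfolding rank, so rank(T) ≥ 2. (This is only a lower bound: in general the CP rank may exceed every unfolding rank, so we still need to exhibit 2 rank-1 terms summing to T.)
Upper bound — finding two terms. Write S_k = T[:,:,k] for the frontal slices: S₀ = [[12, -6], [0, 9]], S₁ = [[4, -2], [-24, 3]], S₂ = [[0, 0], [9, 0]].
If T = a₁ (x) b₁ (x) c₁ + a₂ (x) b₂ (x) c₂ then each S_k = c₁[k]·a₁b₁ᵀ + c₂[k]·a₂b₂ᵀ. S₀ and S₁ are linearly independent, so a₁b₁ᵀ and a₂b₂ᵀ must span the same plane of matrices: they are the rank-1 matrices of the form x·S₀ + y·S₁.
det(x·S₀ + y·S₁) is 108·x² − 72·xy − 36·y² = 36·(x − y)(3·x + y), vanishing at (x:y) = (1:1) and (1:-3).
M₁ = S₀ + S₁ = [[16, -8], [-24, 12]] = 4·[2, -3][2, -1]ᵀ and M₂ = S₀ − 3·S₁ = [[0, 0], [72, 0]] = 72·[0, 1][1, 0]ᵀ, so take a₁ = [2, -3], b₁ = [2, -1], a₂ = [0, 1], b₂ = [1, 0].
Each slice is an integer combination of E₁ = a₁b₁ᵀ and E₂ = a₂b₂ᵀ: S₀ = 3·E₁ + 18·E₂, S₁ = E₁ − 18·E₂, S₂ = 9·E₂; reading off coefficients, c₁ = [3, 1, 0] and c₂ = [18, -18, 9].
Hence T = [2, -3] (x) [2, -1] (x) [3, 1, 0] + [0, 1] (x) [1, 0] (x) [18, -18, 9], so rank(T) ≤ 2.
These bounds meet, so rank(T) = 2.

rank(T) = 2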